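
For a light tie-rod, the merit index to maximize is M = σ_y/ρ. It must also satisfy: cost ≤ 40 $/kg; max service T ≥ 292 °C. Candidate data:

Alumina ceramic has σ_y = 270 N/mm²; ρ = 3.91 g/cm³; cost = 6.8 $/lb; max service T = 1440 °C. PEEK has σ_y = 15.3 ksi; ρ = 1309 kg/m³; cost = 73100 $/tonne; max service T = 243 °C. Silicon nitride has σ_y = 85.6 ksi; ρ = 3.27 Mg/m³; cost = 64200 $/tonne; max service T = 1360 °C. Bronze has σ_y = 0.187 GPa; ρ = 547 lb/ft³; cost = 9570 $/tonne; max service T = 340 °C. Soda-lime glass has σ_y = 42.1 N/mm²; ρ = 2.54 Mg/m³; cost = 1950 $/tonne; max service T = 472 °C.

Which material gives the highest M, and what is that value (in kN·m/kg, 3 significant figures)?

alumina ceramic, M = 69.1 kN·m/kg

Screen on constraints: cost ≤ 40 $/kg; max service T ≥ 292 °C. Survivors: alumina ceramic, bronze, soda-lime glass.
Putting every candidate on a common basis:
  alumina ceramic: σ_y = 270.0 MPa, ρ = 3910 kg/m³
  bronze: σ_y = 187.0 MPa, ρ = 8762 kg/m³
  soda-lime glass: σ_y = 42.10 MPa, ρ = 2540 kg/m³
  alumina ceramic: M = 69.1 kN·m/kg
  bronze: M = 21.3 kN·m/kg
  soda-lime glass: M = 16.6 kN·m/kg
Alumina ceramic has the largest M.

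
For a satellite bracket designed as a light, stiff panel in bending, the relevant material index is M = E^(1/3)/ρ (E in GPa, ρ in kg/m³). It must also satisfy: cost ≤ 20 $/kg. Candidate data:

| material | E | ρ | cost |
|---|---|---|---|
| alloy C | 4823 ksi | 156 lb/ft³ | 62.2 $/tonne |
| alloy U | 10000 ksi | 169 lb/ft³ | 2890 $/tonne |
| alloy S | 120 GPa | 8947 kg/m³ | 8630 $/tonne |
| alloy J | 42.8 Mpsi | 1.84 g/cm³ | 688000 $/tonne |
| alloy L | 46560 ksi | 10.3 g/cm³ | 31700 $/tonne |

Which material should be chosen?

alloy U

Screen on constraints: cost ≤ 20 $/kg. Survivors: alloy C, alloy U, alloy S.
After converting to SI:
  alloy C: E = 33.25 GPa, ρ = 2499 kg/m³
  alloy U: E = 68.95 GPa, ρ = 2707 kg/m³
  alloy S: E = 120.0 GPa, ρ = 8947 kg/m³
  alloy U: M = 1.51×10⁻³
  alloy C: M = 1.29×10⁻³
  alloy S: M = 0.551×10⁻³
Alloy U ranks first.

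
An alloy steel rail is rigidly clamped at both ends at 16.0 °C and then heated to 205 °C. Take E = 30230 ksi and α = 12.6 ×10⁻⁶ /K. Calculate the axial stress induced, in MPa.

E = 30230 ksi = 208.4 GPa.
ΔT = 189.0 K. Constrained thermal stress σ = E·α·ΔT = 208.4×10³ MPa × 12.6×10⁻⁶ × 189.0 = 496 MPa (compressive).

496 MPa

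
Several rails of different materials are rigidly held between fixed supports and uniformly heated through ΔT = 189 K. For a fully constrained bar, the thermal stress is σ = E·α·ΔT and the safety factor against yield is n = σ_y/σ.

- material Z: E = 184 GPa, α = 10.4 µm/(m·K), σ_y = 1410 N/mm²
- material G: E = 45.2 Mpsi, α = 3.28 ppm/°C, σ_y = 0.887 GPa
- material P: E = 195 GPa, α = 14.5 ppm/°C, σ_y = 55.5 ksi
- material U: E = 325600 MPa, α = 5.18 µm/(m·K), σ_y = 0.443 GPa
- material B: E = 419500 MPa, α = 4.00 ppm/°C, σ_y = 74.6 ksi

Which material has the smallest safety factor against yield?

material P

Converting E to GPa, α to ×10⁻⁶/K, σ_y to MPa, then σ and n for each:
  material Z: E = 184.0, α = 10.4, σ_y = 1410 → σ = 362 MPa, n = 3.90
  material G: E = 311.6, α = 3.28, σ_y = 887.0 → σ = 193 MPa, n = 4.59
  material P: E = 195.0, α = 14.5, σ_y = 382.7 → σ = 534 MPa, n = 0.716
  material U: E = 325.6, α = 5.18, σ_y = 443.0 → σ = 319 MPa, n = 1.39
  material B: E = 419.5, α = 4.00, σ_y = 514.3 → σ = 317 MPa, n = 1.62
The minimum is material P at n = 0.716.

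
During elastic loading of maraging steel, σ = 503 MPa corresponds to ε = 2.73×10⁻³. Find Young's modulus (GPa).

184 GPa

E = σ/ε = 503 MPa / 2.73×10⁻³ = 184200 MPa = 184 GPa.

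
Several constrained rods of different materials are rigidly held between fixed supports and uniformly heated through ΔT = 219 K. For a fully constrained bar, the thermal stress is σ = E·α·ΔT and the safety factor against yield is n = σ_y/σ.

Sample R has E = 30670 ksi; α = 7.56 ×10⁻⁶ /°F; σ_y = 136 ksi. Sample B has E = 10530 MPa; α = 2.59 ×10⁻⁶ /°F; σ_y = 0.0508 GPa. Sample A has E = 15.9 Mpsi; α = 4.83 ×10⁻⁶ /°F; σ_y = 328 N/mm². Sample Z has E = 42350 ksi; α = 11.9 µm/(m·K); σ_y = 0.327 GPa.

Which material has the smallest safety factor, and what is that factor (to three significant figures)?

With everything in SI (GPa, ×10⁻⁶/K, MPa):
  sample R: E = 211.5, α = 13.6, σ_y = 937.7 → σ = 630 MPa, n = 1.49
  sample B: E = 10.53, α = 4.66, σ_y = 50.80 → σ = 10.8 MPa, n = 4.73
  sample A: E = 109.6, α = 8.69, σ_y = 328.0 → σ = 209 MPa, n = 1.57
  sample Z: E = 292.0, α = 11.9, σ_y = 327.0 → σ = 761 MPa, n = 0.430
Smallest n: sample Z with n = 0.430.

sample Z, n = 0.430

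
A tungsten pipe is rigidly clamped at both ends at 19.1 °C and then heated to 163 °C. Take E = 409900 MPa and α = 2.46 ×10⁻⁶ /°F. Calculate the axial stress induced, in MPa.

261 MPa

E = 409900 MPa = 409.9 GPa.
α = 2.46×10⁻⁶/°F × 9/5 = 4.43×10⁻⁶/K.
ΔT = 143.9 K. Constrained thermal stress σ = E·α·ΔT = 409.9×10³ MPa × 4.43×10⁻⁶ × 143.9 = 261 MPa (compressive).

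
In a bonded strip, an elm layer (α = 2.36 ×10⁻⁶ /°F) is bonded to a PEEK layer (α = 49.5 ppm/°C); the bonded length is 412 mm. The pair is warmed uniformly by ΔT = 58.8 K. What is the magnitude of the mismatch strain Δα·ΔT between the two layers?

2.66×10⁻³

elm: α = 2.36×10⁻⁶/°F × 9/5 = 4.25×10⁻⁶/K.
Δα = |4.25 − 49.5|×10⁻⁶/K = 45.3×10⁻⁶/K.
Mismatch strain = Δα·ΔT = 45.3×10⁻⁶ × 58.8 = 2.66×10⁻³.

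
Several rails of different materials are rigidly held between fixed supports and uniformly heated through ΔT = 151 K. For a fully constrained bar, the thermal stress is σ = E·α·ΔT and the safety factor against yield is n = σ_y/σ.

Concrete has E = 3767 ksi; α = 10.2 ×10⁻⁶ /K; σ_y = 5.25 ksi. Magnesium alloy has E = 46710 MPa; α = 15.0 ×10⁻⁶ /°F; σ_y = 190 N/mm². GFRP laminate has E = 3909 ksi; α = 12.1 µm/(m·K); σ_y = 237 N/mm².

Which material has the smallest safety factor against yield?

concrete

In consistent units (E in GPa, α in ×10⁻⁶/K, σ_y in MPa):
  concrete: E = 25.97, α = 10.2, σ_y = 36.20 → σ = 40.0 MPa, n = 0.905
  magnesium alloy: E = 46.71, α = 27.0, σ_y = 190.0 → σ = 190 MPa, n = 0.998
  GFRP laminate: E = 26.95, α = 12.1, σ_y = 237.0 → σ = 49.2 MPa, n = 4.81
Concrete has the lowest safety factor, n = 0.905.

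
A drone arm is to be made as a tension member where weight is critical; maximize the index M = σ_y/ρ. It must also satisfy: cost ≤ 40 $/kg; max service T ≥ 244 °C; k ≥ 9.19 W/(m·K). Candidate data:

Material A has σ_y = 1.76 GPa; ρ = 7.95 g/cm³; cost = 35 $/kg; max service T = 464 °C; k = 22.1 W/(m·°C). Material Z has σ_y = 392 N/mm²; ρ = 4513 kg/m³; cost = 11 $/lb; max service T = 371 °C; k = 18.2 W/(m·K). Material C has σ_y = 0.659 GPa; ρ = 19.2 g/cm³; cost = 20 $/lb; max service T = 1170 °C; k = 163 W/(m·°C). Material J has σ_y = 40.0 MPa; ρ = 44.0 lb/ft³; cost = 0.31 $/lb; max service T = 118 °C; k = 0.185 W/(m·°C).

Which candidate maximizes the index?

material A

Screen on constraints: cost ≤ 40 $/kg; max service T ≥ 244 °C; k ≥ 9.19 W/(m·K). Survivors: material A, material Z.
Putting every candidate on a common basis:
  material A: σ_y = 1760 MPa, ρ = 7950 kg/m³
  material Z: σ_y = 392.0 MPa, ρ = 4513 kg/m³
  material A: M = 221 kN·m/kg
  material Z: M = 86.9 kN·m/kg
Material A has the largest M.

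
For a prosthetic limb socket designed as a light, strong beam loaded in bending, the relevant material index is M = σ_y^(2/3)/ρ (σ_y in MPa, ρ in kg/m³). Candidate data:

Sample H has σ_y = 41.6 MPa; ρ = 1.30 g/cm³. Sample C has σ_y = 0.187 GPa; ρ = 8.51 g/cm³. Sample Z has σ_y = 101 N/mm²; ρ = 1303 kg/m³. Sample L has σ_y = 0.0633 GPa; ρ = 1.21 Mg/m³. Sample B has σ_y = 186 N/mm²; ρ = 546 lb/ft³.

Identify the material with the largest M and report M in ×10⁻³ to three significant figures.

sample Z, M = 16.6×10⁻³

Convert each candidate to consistent units, then evaluate M:
  sample H: σ_y = 41.60 MPa, ρ = 1300 kg/m³
  sample C: σ_y = 187.0 MPa, ρ = 8510 kg/m³
  sample Z: σ_y = 101.0 MPa, ρ = 1303 kg/m³
  sample L: σ_y = 63.30 MPa, ρ = 1210 kg/m³
  sample B: σ_y = 186.0 MPa, ρ = 8746 kg/m³
  sample Z: M = 16.6×10⁻³
  sample L: M = 13.1×10⁻³
  sample H: M = 9.24×10⁻³
  sample C: M = 3.84×10⁻³
  sample B: M = 3.73×10⁻³
Sample Z has the largest M.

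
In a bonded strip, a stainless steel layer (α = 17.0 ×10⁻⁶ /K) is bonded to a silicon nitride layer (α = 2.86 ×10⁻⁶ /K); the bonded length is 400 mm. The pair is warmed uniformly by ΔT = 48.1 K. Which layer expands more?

α(stainless steel) = 17.0×10⁻⁶/K vs α(silicon nitride) = 2.86×10⁻⁶/K.
Higher α expands more for the same ΔT: stainless steel.

stainless steel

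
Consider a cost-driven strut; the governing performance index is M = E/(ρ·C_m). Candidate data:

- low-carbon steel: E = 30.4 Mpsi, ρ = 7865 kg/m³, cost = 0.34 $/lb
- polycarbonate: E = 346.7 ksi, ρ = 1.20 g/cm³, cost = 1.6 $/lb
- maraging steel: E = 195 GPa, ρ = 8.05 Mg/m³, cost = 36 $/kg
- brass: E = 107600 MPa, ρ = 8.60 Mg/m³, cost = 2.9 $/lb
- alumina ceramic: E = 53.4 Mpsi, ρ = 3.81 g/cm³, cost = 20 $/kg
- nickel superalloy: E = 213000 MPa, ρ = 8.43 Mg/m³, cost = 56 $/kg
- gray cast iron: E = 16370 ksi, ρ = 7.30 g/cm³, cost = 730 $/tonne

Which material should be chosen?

Convert each candidate to consistent units, then evaluate M:
  low-carbon steel: E = 209.6 GPa, ρ = 7865 kg/m³, cost = 0.7496 $/kg
  polycarbonate: E = 2.390 GPa, ρ = 1200 kg/m³, cost = 3.527 $/kg
  maraging steel: E = 195.0 GPa, ρ = 8050 kg/m³, cost = 36.00 $/kg
  brass: E = 107.6 GPa, ρ = 8600 kg/m³, cost = 6.393 $/kg
  alumina ceramic: E = 368.2 GPa, ρ = 3810 kg/m³, cost = 20.00 $/kg
  nickel superalloy: E = 213.0 GPa, ρ = 8430 kg/m³, cost = 56.00 $/kg
  gray cast iron: E = 112.9 GPa, ρ = 7300 kg/m³, cost = 0.7300 $/kg
  low-carbon steel: M = 35.6 MN·m per $
  gray cast iron: M = 21.2 MN·m per $
  alumina ceramic: M = 4.83 MN·m per $
  brass: M = 1.96 MN·m per $
  maraging steel: M = 0.673 MN·m per $
  polycarbonate: M = 0.565 MN·m per $
  nickel superalloy: M = 0.451 MN·m per $
The maximum is for low-carbon steel.

low-carbon steel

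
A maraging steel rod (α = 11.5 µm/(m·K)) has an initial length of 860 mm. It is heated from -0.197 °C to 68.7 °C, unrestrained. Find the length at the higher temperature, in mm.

860.68 mm

ΔT = 68.7 − (-0.197) = 68.90 K.
ΔL = α·L₀·ΔT = 11.5×10⁻⁶ × 860 mm × 68.90 K = 0.681 mm.
L = L₀ + ΔL = 860 + 0.681 = 860.68 mm.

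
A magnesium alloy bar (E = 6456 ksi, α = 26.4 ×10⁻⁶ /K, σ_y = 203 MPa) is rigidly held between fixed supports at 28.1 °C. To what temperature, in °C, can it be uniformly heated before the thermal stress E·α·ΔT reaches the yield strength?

E = 6456 ksi = 44.51 GPa.
E·α·ΔT = 203.0 MPa ⇒ ΔT = 203.0 / (44.51×10³ × 26.4×10⁻⁶) = 172.7 K.
T = 28.1 + 172.7 = 200.8 °C.

201 °C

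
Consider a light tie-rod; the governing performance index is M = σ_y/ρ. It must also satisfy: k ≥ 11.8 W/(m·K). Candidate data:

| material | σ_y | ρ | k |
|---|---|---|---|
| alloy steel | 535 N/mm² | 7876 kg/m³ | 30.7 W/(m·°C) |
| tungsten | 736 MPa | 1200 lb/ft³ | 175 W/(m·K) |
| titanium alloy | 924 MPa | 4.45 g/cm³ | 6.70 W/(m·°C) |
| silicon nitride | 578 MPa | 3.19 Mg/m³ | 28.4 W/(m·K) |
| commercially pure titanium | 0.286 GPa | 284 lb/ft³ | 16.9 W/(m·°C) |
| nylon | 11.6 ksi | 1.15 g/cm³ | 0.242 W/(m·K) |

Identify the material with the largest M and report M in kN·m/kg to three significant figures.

silicon nitride, M = 181 kN·m/kg

Screen on constraints: k ≥ 11.8 W/(m·K). Survivors: alloy steel, tungsten, silicon nitride, commercially pure titanium.
After converting to SI:
  alloy steel: σ_y = 535.0 MPa, ρ = 7876 kg/m³
  tungsten: σ_y = 736.0 MPa, ρ = 19220 kg/m³
  silicon nitride: σ_y = 578.0 MPa, ρ = 3190 kg/m³
  commercially pure titanium: σ_y = 286.0 MPa, ρ = 4549 kg/m³
  silicon nitride: M = 181 kN·m/kg
  alloy steel: M = 67.9 kN·m/kg
  commercially pure titanium: M = 62.9 kN·m/kg
  tungsten: M = 38.3 kN·m/kg
Highest index: silicon nitride.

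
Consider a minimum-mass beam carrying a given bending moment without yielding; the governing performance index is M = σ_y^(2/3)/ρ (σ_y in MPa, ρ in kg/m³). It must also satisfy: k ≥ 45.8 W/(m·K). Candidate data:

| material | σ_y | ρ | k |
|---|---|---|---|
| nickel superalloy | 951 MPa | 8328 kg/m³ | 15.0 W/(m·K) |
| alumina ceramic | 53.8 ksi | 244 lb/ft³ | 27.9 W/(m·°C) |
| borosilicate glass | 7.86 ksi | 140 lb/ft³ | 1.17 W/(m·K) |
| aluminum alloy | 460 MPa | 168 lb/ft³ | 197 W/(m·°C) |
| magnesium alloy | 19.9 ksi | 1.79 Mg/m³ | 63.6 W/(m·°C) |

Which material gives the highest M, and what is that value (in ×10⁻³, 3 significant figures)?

Screen on constraints: k ≥ 45.8 W/(m·K). Survivors: aluminum alloy, magnesium alloy.
Convert each candidate to consistent units, then evaluate M:
  aluminum alloy: σ_y = 460.0 MPa, ρ = 2691 kg/m³
  magnesium alloy: σ_y = 137.2 MPa, ρ = 1790 kg/m³
  aluminum alloy: M = 22.1×10⁻³
  magnesium alloy: M = 14.9×10⁻³
Highest index: aluminum alloy.

aluminum alloy, M = 22.1×10⁻³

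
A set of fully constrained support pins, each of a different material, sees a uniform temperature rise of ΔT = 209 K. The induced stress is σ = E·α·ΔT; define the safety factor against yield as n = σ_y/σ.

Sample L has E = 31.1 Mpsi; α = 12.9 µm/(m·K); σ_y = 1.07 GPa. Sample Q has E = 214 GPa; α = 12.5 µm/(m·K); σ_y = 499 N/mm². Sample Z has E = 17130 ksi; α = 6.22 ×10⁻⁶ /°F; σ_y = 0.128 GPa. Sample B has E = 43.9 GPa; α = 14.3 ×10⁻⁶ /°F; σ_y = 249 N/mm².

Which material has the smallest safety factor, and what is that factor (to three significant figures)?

sample Z, n = 0.463

In consistent units (E in GPa, α in ×10⁻⁶/K, σ_y in MPa):
  sample L: E = 214.4, α = 12.9, σ_y = 1070 → σ = 578 MPa, n = 1.85
  sample Q: E = 214.0, α = 12.5, σ_y = 499.0 → σ = 559 MPa, n = 0.893
  sample Z: E = 118.1, α = 11.2, σ_y = 128.0 → σ = 276 MPa, n = 0.463
  sample B: E = 43.90, α = 25.7, σ_y = 249.0 → σ = 236 MPa, n = 1.05
Smallest n: sample Z with n = 0.463.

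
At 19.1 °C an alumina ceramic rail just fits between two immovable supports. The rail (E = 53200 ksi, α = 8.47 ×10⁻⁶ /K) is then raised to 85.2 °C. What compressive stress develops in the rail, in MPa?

E = 53200 ksi = 366.8 GPa.
ΔT = 66.10 K. Constrained thermal stress σ = E·α·ΔT = 366.8×10³ MPa × 8.47×10⁻⁶ × 66.10 = 205 MPa (compressive).

205 MPa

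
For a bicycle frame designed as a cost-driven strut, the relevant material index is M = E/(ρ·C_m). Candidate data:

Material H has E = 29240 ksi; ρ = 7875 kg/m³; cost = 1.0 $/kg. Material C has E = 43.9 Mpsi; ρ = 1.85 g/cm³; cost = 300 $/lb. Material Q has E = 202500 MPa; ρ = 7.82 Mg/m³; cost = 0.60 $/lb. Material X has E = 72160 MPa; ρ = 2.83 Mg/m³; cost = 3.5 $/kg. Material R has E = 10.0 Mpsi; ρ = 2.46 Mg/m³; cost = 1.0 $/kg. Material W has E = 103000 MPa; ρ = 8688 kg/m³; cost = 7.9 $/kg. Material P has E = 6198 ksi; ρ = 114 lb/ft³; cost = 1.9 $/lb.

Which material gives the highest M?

In SI units:
  material H: E = 201.6 GPa, ρ = 7875 kg/m³, cost = 1.000 $/kg
  material C: E = 302.7 GPa, ρ = 1850 kg/m³, cost = 661.4 $/kg
  material Q: E = 202.5 GPa, ρ = 7820 kg/m³, cost = 1.323 $/kg
  material X: E = 72.16 GPa, ρ = 2830 kg/m³, cost = 3.500 $/kg
  material R: E = 68.95 GPa, ρ = 2460 kg/m³, cost = 1.000 $/kg
  material W: E = 103.0 GPa, ρ = 8688 kg/m³, cost = 7.900 $/kg
  material P: E = 42.73 GPa, ρ = 1826 kg/m³, cost = 4.189 $/kg
  material R: M = 28.0 MN·m per $
  material H: M = 25.6 MN·m per $
  material Q: M = 19.6 MN·m per $
  material X: M = 7.29 MN·m per $
  material P: M = 5.59 MN·m per $
  material W: M = 1.50 MN·m per $
  material C: M = 0.247 MN·m per $
The maximum is for material R.

material R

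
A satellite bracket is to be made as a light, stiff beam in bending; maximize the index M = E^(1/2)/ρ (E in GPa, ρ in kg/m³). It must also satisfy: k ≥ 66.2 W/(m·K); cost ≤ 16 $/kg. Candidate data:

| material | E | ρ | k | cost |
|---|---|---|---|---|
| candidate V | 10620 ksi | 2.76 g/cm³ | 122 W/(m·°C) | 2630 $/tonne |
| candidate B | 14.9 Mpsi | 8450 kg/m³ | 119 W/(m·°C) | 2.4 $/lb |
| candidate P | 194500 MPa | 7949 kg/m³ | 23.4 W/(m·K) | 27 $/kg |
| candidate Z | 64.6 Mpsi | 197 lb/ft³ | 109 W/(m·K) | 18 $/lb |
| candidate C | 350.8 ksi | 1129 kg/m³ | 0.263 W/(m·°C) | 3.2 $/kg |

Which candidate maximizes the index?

Screen on constraints: k ≥ 66.2 W/(m·K); cost ≤ 16 $/kg. Survivors: candidate V, candidate B.
Putting every candidate on a common basis:
  candidate V: E = 73.22 GPa, ρ = 2760 kg/m³
  candidate B: E = 102.7 GPa, ρ = 8450 kg/m³
  candidate V: M = 3.10×10⁻³
  candidate B: M = 1.20×10⁻³
The maximum is for candidate V.

candidate V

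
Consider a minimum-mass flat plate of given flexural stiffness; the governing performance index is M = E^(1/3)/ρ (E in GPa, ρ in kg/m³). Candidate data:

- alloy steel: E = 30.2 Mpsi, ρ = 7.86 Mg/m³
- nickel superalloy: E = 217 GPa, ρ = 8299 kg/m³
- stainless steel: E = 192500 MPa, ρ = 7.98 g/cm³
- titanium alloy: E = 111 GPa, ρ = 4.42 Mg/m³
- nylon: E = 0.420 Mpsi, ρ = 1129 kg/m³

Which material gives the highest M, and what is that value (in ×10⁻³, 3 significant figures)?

In SI units:
  alloy steel: E = 208.2 GPa, ρ = 7860 kg/m³
  nickel superalloy: E = 217.0 GPa, ρ = 8299 kg/m³
  stainless steel: E = 192.5 GPa, ρ = 7980 kg/m³
  titanium alloy: E = 111.0 GPa, ρ = 4420 kg/m³
  nylon: E = 2.896 GPa, ρ = 1129 kg/m³
  nylon: M = 1.26×10⁻³
  titanium alloy: M = 1.09×10⁻³
  alloy steel: M = 0.754×10⁻³
  nickel superalloy: M = 0.724×10⁻³
  stainless steel: M = 0.724×10⁻³
Nylon has the largest M.

nylon, M = 1.26×10⁻³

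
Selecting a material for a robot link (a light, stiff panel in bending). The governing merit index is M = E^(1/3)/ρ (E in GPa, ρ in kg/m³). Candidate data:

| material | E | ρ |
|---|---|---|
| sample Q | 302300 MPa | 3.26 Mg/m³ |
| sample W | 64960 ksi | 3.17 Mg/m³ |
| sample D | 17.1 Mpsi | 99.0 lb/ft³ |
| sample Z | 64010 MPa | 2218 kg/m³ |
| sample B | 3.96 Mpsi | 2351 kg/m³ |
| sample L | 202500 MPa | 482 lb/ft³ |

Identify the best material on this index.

sample D

After converting to SI:
  sample Q: E = 302.3 GPa, ρ = 3260 kg/m³
  sample W: E = 447.9 GPa, ρ = 3170 kg/m³
  sample D: E = 117.9 GPa, ρ = 1586 kg/m³
  sample Z: E = 64.01 GPa, ρ = 2218 kg/m³
  sample B: E = 27.30 GPa, ρ = 2351 kg/m³
  sample L: E = 202.5 GPa, ρ = 7721 kg/m³
  sample D: M = 3.09×10⁻³
  sample W: M = 2.41×10⁻³
  sample Q: M = 2.06×10⁻³
  sample Z: M = 1.80×10⁻³
  sample B: M = 1.28×10⁻³
  sample L: M = 0.761×10⁻³
Sample D has the largest M.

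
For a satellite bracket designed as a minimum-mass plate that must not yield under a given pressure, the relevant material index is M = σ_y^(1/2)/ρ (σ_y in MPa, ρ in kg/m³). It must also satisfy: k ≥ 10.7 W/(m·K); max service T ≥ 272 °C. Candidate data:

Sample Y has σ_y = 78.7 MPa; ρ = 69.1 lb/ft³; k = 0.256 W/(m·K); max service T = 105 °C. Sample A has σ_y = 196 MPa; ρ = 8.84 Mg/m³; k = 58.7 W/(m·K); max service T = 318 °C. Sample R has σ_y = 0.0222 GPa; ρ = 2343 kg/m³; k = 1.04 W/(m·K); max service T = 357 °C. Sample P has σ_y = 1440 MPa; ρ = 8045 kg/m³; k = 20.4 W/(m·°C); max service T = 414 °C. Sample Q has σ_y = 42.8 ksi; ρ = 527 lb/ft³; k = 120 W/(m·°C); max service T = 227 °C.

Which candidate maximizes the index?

sample P

Screen on constraints: k ≥ 10.7 W/(m·K); max service T ≥ 272 °C. Survivors: sample A, sample P.
Normalizing units and computing the index:
  sample A: σ_y = 196.0 MPa, ρ = 8840 kg/m³
  sample P: σ_y = 1440 MPa, ρ = 8045 kg/m³
  sample P: M = 4.72×10⁻³
  sample A: M = 1.58×10⁻³
Sample P has the largest M.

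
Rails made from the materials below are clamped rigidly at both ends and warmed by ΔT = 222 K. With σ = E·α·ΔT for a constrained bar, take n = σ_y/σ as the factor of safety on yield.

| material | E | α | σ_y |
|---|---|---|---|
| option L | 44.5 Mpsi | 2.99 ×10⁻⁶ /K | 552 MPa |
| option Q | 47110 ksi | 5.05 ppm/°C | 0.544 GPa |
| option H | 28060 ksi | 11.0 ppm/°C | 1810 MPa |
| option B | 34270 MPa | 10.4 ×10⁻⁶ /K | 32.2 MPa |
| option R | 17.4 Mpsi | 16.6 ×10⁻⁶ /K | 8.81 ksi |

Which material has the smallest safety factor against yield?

option R

In consistent units (E in GPa, α in ×10⁻⁶/K, σ_y in MPa):
  option L: E = 306.8, α = 2.99, σ_y = 552.0 → σ = 204 MPa, n = 2.71
  option Q: E = 324.8, α = 5.05, σ_y = 544.0 → σ = 364 MPa, n = 1.49
  option H: E = 193.5, α = 11.0, σ_y = 1810 → σ = 472 MPa, n = 3.83
  option B: E = 34.27, α = 10.4, σ_y = 32.20 → σ = 79.1 MPa, n = 0.407
  option R: E = 120.0, α = 16.6, σ_y = 60.74 → σ = 442 MPa, n = 0.137
The minimum is option R at n = 0.137.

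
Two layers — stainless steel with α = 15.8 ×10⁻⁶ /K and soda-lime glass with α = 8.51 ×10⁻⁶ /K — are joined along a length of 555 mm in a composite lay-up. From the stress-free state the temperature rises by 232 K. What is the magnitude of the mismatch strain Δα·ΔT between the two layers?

1.69×10⁻³

Δα = |15.8 − 8.51|×10⁻⁶/K = 7.29×10⁻⁶/K.
Mismatch strain = Δα·ΔT = 7.29×10⁻⁶ × 232.0 = 1.69×10⁻³.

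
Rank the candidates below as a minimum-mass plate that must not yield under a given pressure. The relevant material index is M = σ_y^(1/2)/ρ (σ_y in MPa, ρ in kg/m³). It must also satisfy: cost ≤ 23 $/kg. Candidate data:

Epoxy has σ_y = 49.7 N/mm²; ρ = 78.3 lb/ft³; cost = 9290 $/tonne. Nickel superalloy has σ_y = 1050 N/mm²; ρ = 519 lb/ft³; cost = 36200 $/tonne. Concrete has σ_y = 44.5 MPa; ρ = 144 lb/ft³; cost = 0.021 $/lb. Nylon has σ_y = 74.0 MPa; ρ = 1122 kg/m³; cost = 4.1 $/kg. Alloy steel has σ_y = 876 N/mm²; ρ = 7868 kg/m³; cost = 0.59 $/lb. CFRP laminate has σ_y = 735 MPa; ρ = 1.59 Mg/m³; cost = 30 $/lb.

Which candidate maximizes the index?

nylon

Screen on constraints: cost ≤ 23 $/kg. Survivors: epoxy, concrete, nylon, alloy steel.
After converting to SI:
  epoxy: σ_y = 49.70 MPa, ρ = 1254 kg/m³
  concrete: σ_y = 44.50 MPa, ρ = 2307 kg/m³
  nylon: σ_y = 74.00 MPa, ρ = 1122 kg/m³
  alloy steel: σ_y = 876.0 MPa, ρ = 7868 kg/m³
  nylon: M = 7.67×10⁻³
  epoxy: M = 5.62×10⁻³
  alloy steel: M = 3.76×10⁻³
  concrete: M = 2.89×10⁻³
Nylon has the largest M.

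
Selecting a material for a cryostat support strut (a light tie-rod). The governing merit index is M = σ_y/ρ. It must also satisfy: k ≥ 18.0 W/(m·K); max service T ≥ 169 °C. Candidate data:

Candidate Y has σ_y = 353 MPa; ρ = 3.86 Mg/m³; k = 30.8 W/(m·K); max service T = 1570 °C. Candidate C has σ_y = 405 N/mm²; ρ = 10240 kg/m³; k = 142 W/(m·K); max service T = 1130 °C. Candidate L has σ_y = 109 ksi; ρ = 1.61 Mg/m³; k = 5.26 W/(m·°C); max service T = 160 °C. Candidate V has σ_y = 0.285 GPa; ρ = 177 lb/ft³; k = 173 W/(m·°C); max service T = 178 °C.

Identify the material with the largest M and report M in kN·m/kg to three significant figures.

Screen on constraints: k ≥ 18.0 W/(m·K); max service T ≥ 169 °C. Survivors: candidate Y, candidate C, candidate V.
Putting every candidate on a common basis:
  candidate Y: σ_y = 353.0 MPa, ρ = 3860 kg/m³
  candidate C: σ_y = 405.0 MPa, ρ = 10240 kg/m³
  candidate V: σ_y = 285.0 MPa, ρ = 2835 kg/m³
  candidate V: M = 101 kN·m/kg
  candidate Y: M = 91.5 kN·m/kg
  candidate C: M = 39.6 kN·m/kg
Highest index: candidate V.

candidate V, M = 101 kN·m/kg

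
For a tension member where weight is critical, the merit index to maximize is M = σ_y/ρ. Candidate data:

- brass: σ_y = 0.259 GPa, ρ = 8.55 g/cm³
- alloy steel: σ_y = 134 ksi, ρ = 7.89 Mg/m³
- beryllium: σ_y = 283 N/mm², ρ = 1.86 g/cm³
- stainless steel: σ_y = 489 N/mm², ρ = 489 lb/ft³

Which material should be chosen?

beryllium

Convert each candidate to consistent units, then evaluate M:
  brass: σ_y = 259.0 MPa, ρ = 8550 kg/m³
  alloy steel: σ_y = 923.9 MPa, ρ = 7890 kg/m³
  beryllium: σ_y = 283.0 MPa, ρ = 1860 kg/m³
  stainless steel: σ_y = 489.0 MPa, ρ = 7833 kg/m³
  beryllium: M = 152 kN·m/kg
  alloy steel: M = 117 kN·m/kg
  stainless steel: M = 62.4 kN·m/kg
  brass: M = 30.3 kN·m/kg
Highest index: beryllium.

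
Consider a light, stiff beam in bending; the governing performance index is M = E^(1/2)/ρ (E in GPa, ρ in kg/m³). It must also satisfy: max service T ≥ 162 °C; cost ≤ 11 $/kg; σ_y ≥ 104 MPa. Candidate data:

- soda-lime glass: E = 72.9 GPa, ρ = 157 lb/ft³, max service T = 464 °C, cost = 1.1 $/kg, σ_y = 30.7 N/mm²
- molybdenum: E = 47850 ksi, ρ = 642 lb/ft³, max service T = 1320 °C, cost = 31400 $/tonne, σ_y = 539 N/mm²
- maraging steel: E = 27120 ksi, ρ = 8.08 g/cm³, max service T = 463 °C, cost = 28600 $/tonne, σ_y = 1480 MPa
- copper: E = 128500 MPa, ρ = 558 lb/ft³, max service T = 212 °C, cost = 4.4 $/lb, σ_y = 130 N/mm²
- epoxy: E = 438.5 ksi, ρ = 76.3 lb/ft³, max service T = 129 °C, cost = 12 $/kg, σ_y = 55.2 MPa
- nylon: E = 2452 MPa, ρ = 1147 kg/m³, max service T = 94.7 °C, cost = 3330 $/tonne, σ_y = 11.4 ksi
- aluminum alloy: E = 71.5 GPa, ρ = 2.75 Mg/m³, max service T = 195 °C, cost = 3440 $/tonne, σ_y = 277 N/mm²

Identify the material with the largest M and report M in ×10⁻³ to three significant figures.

Screen on constraints: max service T ≥ 162 °C; cost ≤ 11 $/kg; σ_y ≥ 104 MPa. Survivors: copper, aluminum alloy.
Normalizing units and computing the index:
  copper: E = 128.5 GPa, ρ = 8938 kg/m³
  aluminum alloy: E = 71.50 GPa, ρ = 2750 kg/m³
  aluminum alloy: M = 3.07×10⁻³
  copper: M = 1.27×10⁻³
Highest index: aluminum alloy.

aluminum alloy, M = 3.07×10⁻³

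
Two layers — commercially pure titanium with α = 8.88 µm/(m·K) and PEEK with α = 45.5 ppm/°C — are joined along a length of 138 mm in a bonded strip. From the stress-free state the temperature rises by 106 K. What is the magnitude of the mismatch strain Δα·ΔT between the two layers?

Δα = |8.88 − 45.5|×10⁻⁶/K = 36.6×10⁻⁶/K.
Mismatch strain = Δα·ΔT = 36.6×10⁻⁶ × 106.0 = 3.88×10⁻³.

3.88×10⁻³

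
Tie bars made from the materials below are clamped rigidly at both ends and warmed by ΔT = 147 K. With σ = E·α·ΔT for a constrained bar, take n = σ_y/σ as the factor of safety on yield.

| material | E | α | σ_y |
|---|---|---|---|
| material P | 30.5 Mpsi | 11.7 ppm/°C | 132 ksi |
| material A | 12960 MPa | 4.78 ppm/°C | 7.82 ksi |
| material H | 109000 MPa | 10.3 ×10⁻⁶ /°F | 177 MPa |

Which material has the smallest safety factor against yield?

Converting E to GPa, α to ×10⁻⁶/K, σ_y to MPa, then σ and n for each:
  material P: E = 210.3, α = 11.7, σ_y = 910.1 → σ = 362 MPa, n = 2.52
  material A: E = 12.96, α = 4.78, σ_y = 53.92 → σ = 9.11 MPa, n = 5.92
  material H: E = 109.0, α = 18.5, σ_y = 177.0 → σ = 297 MPa, n = 0.596
Smallest n: material H with n = 0.596.

material H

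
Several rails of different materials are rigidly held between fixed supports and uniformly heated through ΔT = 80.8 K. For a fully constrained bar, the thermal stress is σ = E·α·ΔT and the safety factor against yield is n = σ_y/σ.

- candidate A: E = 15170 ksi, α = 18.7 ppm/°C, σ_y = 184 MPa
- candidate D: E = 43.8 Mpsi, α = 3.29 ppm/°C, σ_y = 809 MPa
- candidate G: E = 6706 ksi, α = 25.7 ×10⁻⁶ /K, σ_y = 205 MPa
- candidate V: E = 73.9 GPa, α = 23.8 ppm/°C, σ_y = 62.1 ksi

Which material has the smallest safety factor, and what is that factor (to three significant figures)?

candidate A, n = 1.16

Per material, after unit conversion:
  candidate A: E = 104.6, α = 18.7, σ_y = 184.0 → σ = 158 MPa, n = 1.16
  candidate D: E = 302.0, α = 3.29, σ_y = 809.0 → σ = 80.3 MPa, n = 10.1
  candidate G: E = 46.24, α = 25.7, σ_y = 205.0 → σ = 96.0 MPa, n = 2.14
  candidate V: E = 73.90, α = 23.8, σ_y = 428.2 → σ = 142 MPa, n = 3.01
The minimum is candidate A at n = 1.16.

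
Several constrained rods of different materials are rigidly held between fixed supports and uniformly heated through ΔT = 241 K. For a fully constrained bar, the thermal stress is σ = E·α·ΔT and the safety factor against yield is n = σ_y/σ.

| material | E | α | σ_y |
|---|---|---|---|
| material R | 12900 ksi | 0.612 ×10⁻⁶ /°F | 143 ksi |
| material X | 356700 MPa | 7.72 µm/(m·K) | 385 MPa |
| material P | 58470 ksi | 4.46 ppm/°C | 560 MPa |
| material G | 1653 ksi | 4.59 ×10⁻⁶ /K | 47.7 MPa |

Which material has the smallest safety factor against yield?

material X

Converting E to GPa, α to ×10⁻⁶/K, σ_y to MPa, then σ and n for each:
  material R: E = 88.94, α = 1.10, σ_y = 986.0 → σ = 23.6 MPa, n = 41.8
  material X: E = 356.7, α = 7.72, σ_y = 385.0 → σ = 664 MPa, n = 0.580
  material P: E = 403.1, α = 4.46, σ_y = 560.0 → σ = 433 MPa, n = 1.29
  material G: E = 11.40, α = 4.59, σ_y = 47.70 → σ = 12.6 MPa, n = 3.78
Smallest n: material X with n = 0.580.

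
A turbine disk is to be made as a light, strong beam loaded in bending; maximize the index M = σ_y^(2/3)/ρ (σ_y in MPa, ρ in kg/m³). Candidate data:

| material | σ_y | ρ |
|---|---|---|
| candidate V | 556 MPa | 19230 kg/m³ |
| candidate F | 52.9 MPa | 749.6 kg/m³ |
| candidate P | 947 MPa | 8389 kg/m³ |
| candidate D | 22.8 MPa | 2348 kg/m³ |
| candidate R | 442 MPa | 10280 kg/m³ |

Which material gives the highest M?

Per-candidate index values:
  candidate F: M = 18.8×10⁻³
  candidate P: M = 11.5×10⁻³
  candidate R: M = 5.64×10⁻³
  candidate V: M = 3.52×10⁻³
  candidate D: M = 3.42×10⁻³
Candidate F ranks first.

candidate F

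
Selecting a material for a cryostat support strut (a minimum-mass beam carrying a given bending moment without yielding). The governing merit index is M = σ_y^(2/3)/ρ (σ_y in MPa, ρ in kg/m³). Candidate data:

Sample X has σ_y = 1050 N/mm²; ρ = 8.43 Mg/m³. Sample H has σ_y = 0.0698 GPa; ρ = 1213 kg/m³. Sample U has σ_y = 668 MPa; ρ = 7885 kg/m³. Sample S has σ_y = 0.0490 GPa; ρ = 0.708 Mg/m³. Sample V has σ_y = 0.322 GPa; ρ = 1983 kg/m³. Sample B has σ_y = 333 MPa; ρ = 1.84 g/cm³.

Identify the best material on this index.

sample B

After converting to SI:
  sample X: σ_y = 1050 MPa, ρ = 8430 kg/m³
  sample H: σ_y = 69.80 MPa, ρ = 1213 kg/m³
  sample U: σ_y = 668.0 MPa, ρ = 7885 kg/m³
  sample S: σ_y = 49.00 MPa, ρ = 708.0 kg/m³
  sample V: σ_y = 322.0 MPa, ρ = 1983 kg/m³
  sample B: σ_y = 333.0 MPa, ρ = 1840 kg/m³
  sample B: M = 26.1×10⁻³
  sample V: M = 23.7×10⁻³
  sample S: M = 18.9×10⁻³
  sample H: M = 14.0×10⁻³
  sample X: M = 12.3×10⁻³
  sample U: M = 9.69×10⁻³
Highest index: sample B.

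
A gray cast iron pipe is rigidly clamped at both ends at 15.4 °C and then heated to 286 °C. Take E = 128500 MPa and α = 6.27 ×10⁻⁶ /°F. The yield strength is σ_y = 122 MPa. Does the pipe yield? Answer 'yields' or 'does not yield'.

E = 128500 MPa = 128.5 GPa.
α = 6.27×10⁻⁶/°F × 9/5 = 11.3×10⁻⁶/K.
ΔT = 270.6 K. Constrained thermal stress σ = E·α·ΔT = 128.5×10³ MPa × 11.3×10⁻⁶ × 270.6 = 392 MPa (compressive).
Compare to σ_y = 122 MPa: σ ≥ σ_y, so it yields.

yields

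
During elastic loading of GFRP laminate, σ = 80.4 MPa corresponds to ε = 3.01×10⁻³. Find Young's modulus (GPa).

E = σ/ε = 80.4 MPa / 3.01×10⁻³ = 26710 MPa = 26.7 GPa.

26.7 GPa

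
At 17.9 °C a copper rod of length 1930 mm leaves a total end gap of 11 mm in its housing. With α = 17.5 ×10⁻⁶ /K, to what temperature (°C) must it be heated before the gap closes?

344 °C

α·L₀·ΔT = 11.0 mm ⇒ ΔT = 11.0 / (17.5×10⁻⁶ × 1930.0) = 325.7 K.
T = 17.9 + 325.7 = 343.6 °C.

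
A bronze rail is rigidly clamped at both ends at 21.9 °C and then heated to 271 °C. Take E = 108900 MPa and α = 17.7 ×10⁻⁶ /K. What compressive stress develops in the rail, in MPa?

480 MPa

E = 108900 MPa = 108.9 GPa.
ΔT = 249.1 K. Constrained thermal stress σ = E·α·ΔT = 108.9×10³ MPa × 17.7×10⁻⁶ × 249.1 = 480 MPa (compressive).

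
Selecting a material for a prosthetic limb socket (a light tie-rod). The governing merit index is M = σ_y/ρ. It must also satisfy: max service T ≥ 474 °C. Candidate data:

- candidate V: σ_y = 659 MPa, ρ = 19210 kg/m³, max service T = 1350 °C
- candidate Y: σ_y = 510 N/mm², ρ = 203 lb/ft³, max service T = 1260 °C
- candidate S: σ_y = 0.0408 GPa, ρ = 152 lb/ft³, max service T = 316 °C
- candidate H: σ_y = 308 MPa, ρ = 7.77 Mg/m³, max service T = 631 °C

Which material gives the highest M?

candidate Y

Screen on constraints: max service T ≥ 474 °C. Survivors: candidate V, candidate Y, candidate H.
In SI units:
  candidate V: σ_y = 659.0 MPa, ρ = 19210 kg/m³
  candidate Y: σ_y = 510.0 MPa, ρ = 3252 kg/m³
  candidate H: σ_y = 308.0 MPa, ρ = 7770 kg/m³
  candidate Y: M = 157 kN·m/kg
  candidate H: M = 39.6 kN·m/kg
  candidate V: M = 34.3 kN·m/kg
Candidate Y has the largest M.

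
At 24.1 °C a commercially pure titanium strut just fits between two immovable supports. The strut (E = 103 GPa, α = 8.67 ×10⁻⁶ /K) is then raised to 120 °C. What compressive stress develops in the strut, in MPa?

85.6 MPa

ΔT = 95.90 K. Constrained thermal stress σ = E·α·ΔT = 103.0×10³ MPa × 8.67×10⁻⁶ × 95.90 = 85.6 MPa (compressive).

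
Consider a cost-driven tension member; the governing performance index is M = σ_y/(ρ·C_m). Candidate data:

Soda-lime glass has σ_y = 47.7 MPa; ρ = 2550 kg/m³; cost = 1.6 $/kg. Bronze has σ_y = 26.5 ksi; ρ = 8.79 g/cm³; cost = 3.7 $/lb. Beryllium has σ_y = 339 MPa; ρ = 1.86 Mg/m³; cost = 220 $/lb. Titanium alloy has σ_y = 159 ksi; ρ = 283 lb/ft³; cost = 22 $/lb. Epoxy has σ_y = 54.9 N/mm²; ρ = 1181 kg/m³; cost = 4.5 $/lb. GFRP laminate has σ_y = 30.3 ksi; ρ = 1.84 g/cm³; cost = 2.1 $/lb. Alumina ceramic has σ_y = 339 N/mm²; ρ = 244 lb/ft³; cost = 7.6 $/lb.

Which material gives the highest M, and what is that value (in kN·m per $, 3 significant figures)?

In SI units:
  soda-lime glass: σ_y = 47.70 MPa, ρ = 2550 kg/m³, cost = 1.600 $/kg
  bronze: σ_y = 182.7 MPa, ρ = 8790 kg/m³, cost = 8.157 $/kg
  beryllium: σ_y = 339.0 MPa, ρ = 1860 kg/m³, cost = 485.0 $/kg
  titanium alloy: σ_y = 1096 MPa, ρ = 4533 kg/m³, cost = 48.50 $/kg
  epoxy: σ_y = 54.90 MPa, ρ = 1181 kg/m³, cost = 9.921 $/kg
  GFRP laminate: σ_y = 208.9 MPa, ρ = 1840 kg/m³, cost = 4.630 $/kg
  alumina ceramic: σ_y = 339.0 MPa, ρ = 3909 kg/m³, cost = 16.75 $/kg
  GFRP laminate: M = 24.5 kN·m per $
  soda-lime glass: M = 11.7 kN·m per $
  alumina ceramic: M = 5.18 kN·m per $
  titanium alloy: M = 4.99 kN·m per $
  epoxy: M = 4.69 kN·m per $
  bronze: M = 2.55 kN·m per $
  beryllium: M = 0.376 kN·m per $
The maximum is for GFRP laminate.

GFRP laminate, M = 24.5 kN·m per $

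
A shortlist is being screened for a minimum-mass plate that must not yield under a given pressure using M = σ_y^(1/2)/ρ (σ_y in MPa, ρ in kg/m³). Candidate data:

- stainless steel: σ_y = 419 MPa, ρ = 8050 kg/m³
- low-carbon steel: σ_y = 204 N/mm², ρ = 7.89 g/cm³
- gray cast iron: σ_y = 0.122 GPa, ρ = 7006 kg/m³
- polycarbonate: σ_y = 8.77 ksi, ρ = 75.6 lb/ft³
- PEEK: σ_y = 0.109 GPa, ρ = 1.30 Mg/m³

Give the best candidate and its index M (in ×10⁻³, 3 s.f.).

PEEK, M = 8.03×10⁻³

Normalizing units and computing the index:
  stainless steel: σ_y = 419.0 MPa, ρ = 8050 kg/m³
  low-carbon steel: σ_y = 204.0 MPa, ρ = 7890 kg/m³
  gray cast iron: σ_y = 122.0 MPa, ρ = 7006 kg/m³
  polycarbonate: σ_y = 60.47 MPa, ρ = 1211 kg/m³
  PEEK: σ_y = 109.0 MPa, ρ = 1300 kg/m³
  PEEK: M = 8.03×10⁻³
  polycarbonate: M = 6.42×10⁻³
  stainless steel: M = 2.54×10⁻³
  low-carbon steel: M = 1.81×10⁻³
  gray cast iron: M = 1.58×10⁻³
PEEK has the largest M.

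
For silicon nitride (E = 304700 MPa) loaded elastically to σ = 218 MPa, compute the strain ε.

7.15×10⁻⁴

E = 304700 MPa = 304.7 GPa = 304700 MPa.
ε = σ/E = 218 / 304700 = 7.15×10⁻⁴.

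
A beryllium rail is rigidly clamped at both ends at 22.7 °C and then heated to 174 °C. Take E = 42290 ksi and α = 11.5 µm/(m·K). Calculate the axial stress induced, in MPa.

E = 42290 ksi = 291.6 GPa.
ΔT = 151.3 K. Constrained thermal stress σ = E·α·ΔT = 291.6×10³ MPa × 11.5×10⁻⁶ × 151.3 = 507 MPa (compressive).

507 MPa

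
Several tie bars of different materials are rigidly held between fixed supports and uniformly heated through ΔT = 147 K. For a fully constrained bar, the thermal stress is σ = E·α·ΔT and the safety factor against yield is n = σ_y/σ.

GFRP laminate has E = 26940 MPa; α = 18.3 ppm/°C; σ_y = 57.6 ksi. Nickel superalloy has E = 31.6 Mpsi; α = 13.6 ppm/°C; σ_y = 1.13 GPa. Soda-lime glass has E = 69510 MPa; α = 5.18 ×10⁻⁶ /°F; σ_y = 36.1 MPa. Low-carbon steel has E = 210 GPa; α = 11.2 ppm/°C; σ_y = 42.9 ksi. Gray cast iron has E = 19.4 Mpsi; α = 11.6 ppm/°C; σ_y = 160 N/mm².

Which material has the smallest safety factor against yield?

soda-lime glass

In consistent units (E in GPa, α in ×10⁻⁶/K, σ_y in MPa):
  GFRP laminate: E = 26.94, α = 18.3, σ_y = 397.1 → σ = 72.5 MPa, n = 5.48
  nickel superalloy: E = 217.9, α = 13.6, σ_y = 1130 → σ = 436 MPa, n = 2.59
  soda-lime glass: E = 69.51, α = 9.32, σ_y = 36.10 → σ = 95.3 MPa, n = 0.379
  low-carbon steel: E = 210.0, α = 11.2, σ_y = 295.8 → σ = 346 MPa, n = 0.856
  gray cast iron: E = 133.8, α = 11.6, σ_y = 160.0 → σ = 228 MPa, n = 0.701
Soda-lime glass has the lowest safety factor, n = 0.379.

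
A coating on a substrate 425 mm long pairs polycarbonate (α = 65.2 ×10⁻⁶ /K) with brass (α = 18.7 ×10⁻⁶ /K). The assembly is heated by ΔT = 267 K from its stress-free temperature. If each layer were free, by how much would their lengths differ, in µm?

5280 µm

Δα = |65.2 − 18.7|×10⁻⁶/K = 46.5×10⁻⁶/K.
ΔL_mismatch = Δα·L·ΔT = 46.5×10⁻⁶ × 425.0 mm × 267.0 K = 5280 µm.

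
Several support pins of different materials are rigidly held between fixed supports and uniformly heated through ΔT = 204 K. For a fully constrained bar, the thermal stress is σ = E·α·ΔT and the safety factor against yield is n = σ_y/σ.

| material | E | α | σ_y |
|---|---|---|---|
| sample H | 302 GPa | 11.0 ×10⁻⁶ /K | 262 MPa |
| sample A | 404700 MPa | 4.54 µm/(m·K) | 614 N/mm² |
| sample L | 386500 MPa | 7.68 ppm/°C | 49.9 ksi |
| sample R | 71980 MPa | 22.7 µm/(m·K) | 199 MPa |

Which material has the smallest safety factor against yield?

sample H

Per material, after unit conversion:
  sample H: E = 302.0, α = 11.0, σ_y = 262.0 → σ = 678 MPa, n = 0.387
  sample A: E = 404.7, α = 4.54, σ_y = 614.0 → σ = 375 MPa, n = 1.64
  sample L: E = 386.5, α = 7.68, σ_y = 344.0 → σ = 606 MPa, n = 0.568
  sample R: E = 71.98, α = 22.7, σ_y = 199.0 → σ = 333 MPa, n = 0.597
Smallest n: sample H with n = 0.387.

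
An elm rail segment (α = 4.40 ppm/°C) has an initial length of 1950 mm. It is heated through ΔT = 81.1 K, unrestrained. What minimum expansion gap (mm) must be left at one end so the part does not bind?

ΔL = α·L₀·ΔT = 4.40×10⁻⁶ × 1950 mm × 81.10 K = 0.696 mm.

0.696 mm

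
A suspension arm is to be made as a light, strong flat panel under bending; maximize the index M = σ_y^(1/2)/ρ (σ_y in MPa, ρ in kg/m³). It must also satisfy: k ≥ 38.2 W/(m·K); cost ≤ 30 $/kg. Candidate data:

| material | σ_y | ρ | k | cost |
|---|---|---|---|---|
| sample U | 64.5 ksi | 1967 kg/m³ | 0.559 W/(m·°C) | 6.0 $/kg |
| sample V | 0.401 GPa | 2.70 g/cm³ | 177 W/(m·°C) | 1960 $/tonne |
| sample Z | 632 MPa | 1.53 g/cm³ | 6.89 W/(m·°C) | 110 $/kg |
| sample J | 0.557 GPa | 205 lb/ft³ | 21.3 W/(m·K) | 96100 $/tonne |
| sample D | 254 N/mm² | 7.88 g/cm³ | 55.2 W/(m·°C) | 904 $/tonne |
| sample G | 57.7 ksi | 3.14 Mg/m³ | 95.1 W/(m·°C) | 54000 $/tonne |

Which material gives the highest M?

sample V

Screen on constraints: k ≥ 38.2 W/(m·K); cost ≤ 30 $/kg. Survivors: sample V, sample D.
After converting to SI:
  sample V: σ_y = 401.0 MPa, ρ = 2700 kg/m³
  sample D: σ_y = 254.0 MPa, ρ = 7880 kg/m³
  sample V: M = 7.42×10⁻³
  sample D: M = 2.02×10⁻³
Sample V has the largest M.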